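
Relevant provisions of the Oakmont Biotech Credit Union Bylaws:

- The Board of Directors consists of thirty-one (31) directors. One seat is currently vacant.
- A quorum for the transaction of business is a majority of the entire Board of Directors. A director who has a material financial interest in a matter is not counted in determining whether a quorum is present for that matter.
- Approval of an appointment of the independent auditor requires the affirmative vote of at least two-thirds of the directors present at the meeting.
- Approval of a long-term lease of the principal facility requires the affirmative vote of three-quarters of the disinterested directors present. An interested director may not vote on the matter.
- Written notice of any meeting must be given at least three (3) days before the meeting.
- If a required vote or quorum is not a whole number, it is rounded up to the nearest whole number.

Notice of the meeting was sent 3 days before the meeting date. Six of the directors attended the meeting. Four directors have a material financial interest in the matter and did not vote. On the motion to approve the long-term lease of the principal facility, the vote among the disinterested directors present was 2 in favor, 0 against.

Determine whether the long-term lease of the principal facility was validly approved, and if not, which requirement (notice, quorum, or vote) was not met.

Invalid — quorum requirement not satisfied.

Notice: 3 days given; 3 required (3 ≥ 3). Satisfied.
Quorum: 6 present, but the 4 interested directors do not count, leaving 2. Quorum is 16. Not satisfied.
Vote: the long-term lease of the principal facility requires three-fourths of the disinterested directors present (6 − 4 = 2). 3/4 of 2 = 1.50, rounded up to 2, so 2 affirmative votes are needed; 2 voted in favor. Satisfied. (Moot — without a quorum no business can be validly transacted.)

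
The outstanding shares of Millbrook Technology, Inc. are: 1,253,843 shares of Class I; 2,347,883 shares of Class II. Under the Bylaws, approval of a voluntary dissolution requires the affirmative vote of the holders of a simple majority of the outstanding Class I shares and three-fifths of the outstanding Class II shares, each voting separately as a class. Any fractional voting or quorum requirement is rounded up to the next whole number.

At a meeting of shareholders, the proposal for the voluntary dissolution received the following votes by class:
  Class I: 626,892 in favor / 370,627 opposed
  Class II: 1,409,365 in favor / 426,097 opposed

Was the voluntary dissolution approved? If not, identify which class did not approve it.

Class I: a majority of 1253843 is 626922; 626,922 required, 626,892 in favor — not approved.
Class II: 3/5 of 2347883 = 1408729.80, rounded up to 1408730; 1,408,730 required, 1,409,365 in favor — approved.

Not approved — the Class I shares did not give the required vote.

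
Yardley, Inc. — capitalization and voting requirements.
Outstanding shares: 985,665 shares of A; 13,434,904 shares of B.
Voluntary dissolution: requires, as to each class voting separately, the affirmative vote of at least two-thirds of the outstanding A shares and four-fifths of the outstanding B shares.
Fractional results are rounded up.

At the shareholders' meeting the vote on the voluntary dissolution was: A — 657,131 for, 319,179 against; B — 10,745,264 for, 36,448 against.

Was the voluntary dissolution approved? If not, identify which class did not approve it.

A: 2/3 of 985665 = 657110; 657,110 required, 657,131 in favor — approved.
B: 4/5 of 13434904 = 10747923.20, rounded up to 10747924; 10,747,924 required, 10,745,264 in favor — not approved.

Not approved — the B shares did not give the required vote.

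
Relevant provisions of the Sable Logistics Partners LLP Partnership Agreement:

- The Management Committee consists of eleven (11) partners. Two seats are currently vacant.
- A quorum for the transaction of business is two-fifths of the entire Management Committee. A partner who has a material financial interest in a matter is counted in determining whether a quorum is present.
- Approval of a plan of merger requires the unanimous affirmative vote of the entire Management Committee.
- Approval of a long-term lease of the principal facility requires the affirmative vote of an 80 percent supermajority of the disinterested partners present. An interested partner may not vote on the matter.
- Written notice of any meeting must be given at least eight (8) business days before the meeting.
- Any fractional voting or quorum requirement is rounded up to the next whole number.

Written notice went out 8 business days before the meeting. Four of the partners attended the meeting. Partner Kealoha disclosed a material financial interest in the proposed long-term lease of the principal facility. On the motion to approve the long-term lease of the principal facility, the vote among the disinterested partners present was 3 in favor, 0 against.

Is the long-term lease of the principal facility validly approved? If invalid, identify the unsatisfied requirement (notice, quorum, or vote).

Invalid — quorum requirement not satisfied.

Notice: 8 business days given; 8 required (8 ≥ 8). Satisfied.
Quorum: 4 present (interested partners count toward quorum); quorum is 5. Not satisfied.
Vote: the long-term lease of the principal facility requires four-fifths of the disinterested partners present (4 − 1 = 3). 4/5 of 3 = 2.40, rounded up to 3, so 3 affirmative votes are needed; 3 voted in favor. Satisfied. (Moot — without a quorum no business can be validly transacted.)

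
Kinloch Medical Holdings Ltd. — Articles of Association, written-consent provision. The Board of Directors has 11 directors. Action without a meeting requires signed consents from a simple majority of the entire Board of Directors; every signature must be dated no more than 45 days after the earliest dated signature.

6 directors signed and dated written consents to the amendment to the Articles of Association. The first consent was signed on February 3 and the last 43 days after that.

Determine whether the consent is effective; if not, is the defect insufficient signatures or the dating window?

Signatures required: a simple majority of 11 — a majority of 11 is 6, so 6 needed; 6 signed. Sufficient.
Dating window: the latest signature is 43 days after the earliest; the limit is 45 days. Within the window.

Effective — both the signature and dating-window requirements are satisfied.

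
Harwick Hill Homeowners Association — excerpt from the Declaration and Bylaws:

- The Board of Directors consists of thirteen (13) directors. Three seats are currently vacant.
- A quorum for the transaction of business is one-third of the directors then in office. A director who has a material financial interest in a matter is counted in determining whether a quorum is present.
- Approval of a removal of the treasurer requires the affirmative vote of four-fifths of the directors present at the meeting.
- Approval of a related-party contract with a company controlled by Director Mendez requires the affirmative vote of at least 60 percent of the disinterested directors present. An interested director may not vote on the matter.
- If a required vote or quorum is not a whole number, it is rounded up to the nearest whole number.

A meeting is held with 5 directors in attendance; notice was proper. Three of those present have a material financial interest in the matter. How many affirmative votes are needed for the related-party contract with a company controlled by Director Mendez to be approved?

The related-party contract with a company controlled by Director Mendez requires three-fifths of the disinterested directors present (5 − 3 = 2).
3/5 of 2 = 1.20, rounded up to 2.

2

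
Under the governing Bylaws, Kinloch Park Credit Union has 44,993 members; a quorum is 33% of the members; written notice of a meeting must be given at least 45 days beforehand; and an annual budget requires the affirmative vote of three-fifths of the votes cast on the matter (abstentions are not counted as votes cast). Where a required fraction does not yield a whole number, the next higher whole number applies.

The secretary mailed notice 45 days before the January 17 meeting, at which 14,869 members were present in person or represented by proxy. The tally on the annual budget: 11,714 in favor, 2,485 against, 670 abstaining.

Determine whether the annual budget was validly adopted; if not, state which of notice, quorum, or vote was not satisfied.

Notice: 45 days given; 45 required. Satisfied.
Quorum: 33% of 44,993 = 14,847.69, rounded up to 14,848; 14,869 present. Satisfied.
Vote: requires three-fifths of the votes cast (14,869 − 670 abstaining = 14,199); 3/5 of 14199 = 8519.40, rounded up to 8520, so 8,520 needed; 11,714 in favor. Satisfied.

Valid — all requirements satisfied.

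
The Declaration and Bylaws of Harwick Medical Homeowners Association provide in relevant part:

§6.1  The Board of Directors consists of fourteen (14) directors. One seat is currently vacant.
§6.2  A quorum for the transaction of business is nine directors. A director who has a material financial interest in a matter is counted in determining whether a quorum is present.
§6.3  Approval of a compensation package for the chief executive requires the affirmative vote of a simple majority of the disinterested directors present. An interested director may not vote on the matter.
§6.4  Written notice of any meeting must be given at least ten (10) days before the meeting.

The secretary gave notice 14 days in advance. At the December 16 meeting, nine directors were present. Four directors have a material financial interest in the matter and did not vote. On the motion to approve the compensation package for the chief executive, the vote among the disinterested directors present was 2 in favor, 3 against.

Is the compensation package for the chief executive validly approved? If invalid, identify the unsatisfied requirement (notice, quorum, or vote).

Notice: 14 days given; 10 required (14 ≥ 10). Satisfied.
Quorum: 9 present (interested directors count toward quorum); quorum is 9. Satisfied.
Vote: the compensation package for the chief executive requires a majority of the disinterested directors present (9 − 4 = 5). A majority of 5 is 3, so 3 affirmative votes are needed; 2 voted in favor. Not satisfied.

Invalid — vote requirement not satisfied.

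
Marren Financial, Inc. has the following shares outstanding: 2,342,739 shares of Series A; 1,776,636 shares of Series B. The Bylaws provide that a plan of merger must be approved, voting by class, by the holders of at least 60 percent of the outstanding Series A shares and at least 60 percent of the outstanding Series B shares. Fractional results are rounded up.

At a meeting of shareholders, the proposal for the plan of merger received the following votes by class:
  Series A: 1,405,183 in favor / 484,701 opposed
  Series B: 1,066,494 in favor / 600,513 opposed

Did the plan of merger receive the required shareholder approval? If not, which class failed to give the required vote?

Series A: 3/5 of 2342739 = 1405643.40, rounded up to 1405644; 1,405,644 required, 1,405,183 in favor — not approved.
Series B: 3/5 of 1776636 = 1065981.60, rounded up to 1065982; 1,065,982 required, 1,066,494 in favor — approved.

Not approved — the Series A shares did not give the required vote.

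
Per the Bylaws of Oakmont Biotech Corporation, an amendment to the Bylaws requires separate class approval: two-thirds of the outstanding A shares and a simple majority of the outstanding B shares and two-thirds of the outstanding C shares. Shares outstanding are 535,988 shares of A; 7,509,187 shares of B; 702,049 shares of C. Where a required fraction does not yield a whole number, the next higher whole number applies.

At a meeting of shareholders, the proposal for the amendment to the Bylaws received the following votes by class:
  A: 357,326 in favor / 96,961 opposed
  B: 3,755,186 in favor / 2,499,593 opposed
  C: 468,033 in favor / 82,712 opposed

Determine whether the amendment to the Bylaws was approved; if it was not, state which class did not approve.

Approved — every class gave the required vote.

A: 2/3 of 535988 = 357325.33, rounded up to 357326; 357,326 required, 357,326 in favor — approved.
B: a majority of 7509187 is 3754594; 3,754,594 required, 3,755,186 in favor — approved.
C: 2/3 of 702049 = 468032.67, rounded up to 468033; 468,033 required, 468,033 in favor — approved.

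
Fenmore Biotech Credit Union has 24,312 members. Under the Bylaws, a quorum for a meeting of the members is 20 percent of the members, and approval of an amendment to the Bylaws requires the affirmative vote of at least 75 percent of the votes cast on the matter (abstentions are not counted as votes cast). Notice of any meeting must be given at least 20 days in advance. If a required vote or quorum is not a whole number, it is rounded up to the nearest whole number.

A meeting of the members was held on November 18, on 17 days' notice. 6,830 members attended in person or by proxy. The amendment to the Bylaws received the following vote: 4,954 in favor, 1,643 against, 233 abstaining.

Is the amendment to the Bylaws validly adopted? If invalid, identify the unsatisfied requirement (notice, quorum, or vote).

Notice: 17 days given; 20 required. Not satisfied.
Quorum: 20% of 24,312 = 4,862.40, rounded up to 4,863; 6,830 present. Satisfied.
Vote: requires three-fourths of the votes cast (6,830 − 233 abstaining = 6,597); 3/4 of 6597 = 4947.75, rounded up to 4948, so 4,948 needed; 4,954 in favor. Satisfied.

Invalid — notice requirement not satisfied.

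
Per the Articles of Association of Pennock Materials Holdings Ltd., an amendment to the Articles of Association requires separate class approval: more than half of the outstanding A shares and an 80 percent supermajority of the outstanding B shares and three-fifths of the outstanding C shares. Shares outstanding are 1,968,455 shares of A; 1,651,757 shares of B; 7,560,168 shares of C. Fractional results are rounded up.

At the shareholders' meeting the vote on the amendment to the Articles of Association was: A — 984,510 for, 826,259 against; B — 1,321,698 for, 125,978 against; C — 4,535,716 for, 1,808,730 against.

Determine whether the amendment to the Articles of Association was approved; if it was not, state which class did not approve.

A: a majority of 1968455 is 984228; 984,228 required, 984,510 in favor — approved.
B: 4/5 of 1651757 = 1321405.60, rounded up to 1321406; 1,321,406 required, 1,321,698 in favor — approved.
C: 3/5 of 7560168 = 4536100.80, rounded up to 4536101; 4,536,101 required, 4,535,716 in favor — not approved.

Not approved — the C shares did not give the required vote.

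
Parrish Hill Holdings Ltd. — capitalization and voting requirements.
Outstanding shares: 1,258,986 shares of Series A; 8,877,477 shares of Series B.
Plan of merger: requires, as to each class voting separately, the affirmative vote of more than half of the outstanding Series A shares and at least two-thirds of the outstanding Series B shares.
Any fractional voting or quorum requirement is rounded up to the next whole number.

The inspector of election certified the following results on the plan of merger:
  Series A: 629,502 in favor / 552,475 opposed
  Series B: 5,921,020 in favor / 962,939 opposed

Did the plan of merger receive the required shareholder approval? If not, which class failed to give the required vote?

Approved — every class gave the required vote.

Series A: a majority of 1258986 is 629494; 629,494 required, 629,502 in favor — approved.
Series B: 2/3 of 8877477 = 5918318; 5,918,318 required, 5,921,020 in favor — approved.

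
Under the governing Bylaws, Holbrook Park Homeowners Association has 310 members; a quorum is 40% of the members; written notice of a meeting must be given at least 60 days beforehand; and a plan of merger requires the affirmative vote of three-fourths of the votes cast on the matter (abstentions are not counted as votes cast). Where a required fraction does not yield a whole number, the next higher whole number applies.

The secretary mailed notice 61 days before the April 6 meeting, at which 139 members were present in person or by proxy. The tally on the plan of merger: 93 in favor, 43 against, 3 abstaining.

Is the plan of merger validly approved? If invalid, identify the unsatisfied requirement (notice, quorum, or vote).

Notice: 61 days given; 60 required. Satisfied.
Quorum: 40% of 310 = 124; 139 present. Satisfied.
Vote: requires three-fourths of the votes cast (139 − 3 abstaining = 136); 3/4 of 136 = 102, so 102 needed; 93 in favor. Not satisfied.

Invalid — vote requirement not satisfied.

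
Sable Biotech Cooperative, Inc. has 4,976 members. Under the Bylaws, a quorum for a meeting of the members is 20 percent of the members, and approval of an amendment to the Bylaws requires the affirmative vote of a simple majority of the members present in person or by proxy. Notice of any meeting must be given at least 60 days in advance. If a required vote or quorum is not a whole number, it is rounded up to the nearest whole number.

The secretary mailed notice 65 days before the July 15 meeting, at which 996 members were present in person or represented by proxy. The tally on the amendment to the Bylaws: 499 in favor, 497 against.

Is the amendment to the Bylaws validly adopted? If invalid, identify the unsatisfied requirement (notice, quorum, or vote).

Notice: 65 days given; 60 required. Satisfied.
Quorum: 20% of 4,976 = 995.20, rounded up to 996; 996 present. Satisfied.
Vote: requires a majority of those present (996); a majority of 996 is 499, so 499 needed; 499 in favor. Satisfied.

Valid — all requirements satisfied.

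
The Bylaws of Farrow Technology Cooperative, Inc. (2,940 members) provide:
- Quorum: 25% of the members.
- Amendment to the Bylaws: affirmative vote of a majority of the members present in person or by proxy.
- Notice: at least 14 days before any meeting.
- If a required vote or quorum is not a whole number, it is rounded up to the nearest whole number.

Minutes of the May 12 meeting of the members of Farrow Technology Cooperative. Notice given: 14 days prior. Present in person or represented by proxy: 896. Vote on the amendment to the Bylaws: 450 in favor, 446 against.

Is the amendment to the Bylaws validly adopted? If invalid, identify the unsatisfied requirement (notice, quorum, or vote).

Valid — all requirements satisfied.

Notice: 14 days given; 14 required. Satisfied.
Quorum: 25% of 2,940 = 735; 896 present. Satisfied.
Vote: requires a majority of those present (896); a majority of 896 is 449, so 449 needed; 450 in favor. Satisfied.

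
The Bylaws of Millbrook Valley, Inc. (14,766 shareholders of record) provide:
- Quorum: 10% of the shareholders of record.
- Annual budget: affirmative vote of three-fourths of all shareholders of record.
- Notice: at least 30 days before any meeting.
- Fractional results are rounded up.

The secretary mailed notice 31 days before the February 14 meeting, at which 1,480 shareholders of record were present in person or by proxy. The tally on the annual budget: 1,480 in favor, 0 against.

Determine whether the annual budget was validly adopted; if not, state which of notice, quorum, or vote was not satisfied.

Invalid — vote requirement not satisfied.

Notice: 31 days given; 30 required. Satisfied.
Quorum: 10% of 14,766 = 1,476.60, rounded up to 1,477; 1,480 present. Satisfied.
Vote: requires three-fourths of all shareholders of record (14,766); 3/4 of 14766 = 11074.50, rounded up to 11075, so 11,075 needed; 1,480 in favor. Not satisfied.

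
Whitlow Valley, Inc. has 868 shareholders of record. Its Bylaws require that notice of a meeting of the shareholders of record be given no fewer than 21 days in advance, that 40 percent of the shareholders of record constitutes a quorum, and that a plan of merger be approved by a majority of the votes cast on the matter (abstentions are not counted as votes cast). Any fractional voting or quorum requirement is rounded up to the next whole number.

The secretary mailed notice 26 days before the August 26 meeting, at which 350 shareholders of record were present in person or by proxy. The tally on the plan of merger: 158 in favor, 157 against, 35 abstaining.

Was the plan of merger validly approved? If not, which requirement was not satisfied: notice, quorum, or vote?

Valid — all requirements satisfied.

Notice: 26 days given; 21 required. Satisfied.
Quorum: 40% of 868 = 347.20, rounded up to 348; 350 present. Satisfied.
Vote: requires a majority of the votes cast (350 − 35 abstaining = 315); a majority of 315 is 158, so 158 needed; 158 in favor. Satisfied.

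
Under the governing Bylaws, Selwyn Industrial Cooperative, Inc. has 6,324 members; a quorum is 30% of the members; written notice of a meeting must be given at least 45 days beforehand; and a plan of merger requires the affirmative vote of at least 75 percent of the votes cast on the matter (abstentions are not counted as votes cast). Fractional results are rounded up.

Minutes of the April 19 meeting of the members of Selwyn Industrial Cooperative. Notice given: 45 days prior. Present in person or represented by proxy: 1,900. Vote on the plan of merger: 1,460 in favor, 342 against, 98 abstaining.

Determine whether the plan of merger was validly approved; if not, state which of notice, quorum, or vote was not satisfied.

Notice: 45 days given; 45 required. Satisfied.
Quorum: 30% of 6,324 = 1,897.20, rounded up to 1,898; 1,900 present. Satisfied.
Vote: requires three-fourths of the votes cast (1,900 − 98 abstaining = 1,802); 3/4 of 1802 = 1351.50, rounded up to 1352, so 1,352 needed; 1,460 in favor. Satisfied.

Valid — all requirements satisfied.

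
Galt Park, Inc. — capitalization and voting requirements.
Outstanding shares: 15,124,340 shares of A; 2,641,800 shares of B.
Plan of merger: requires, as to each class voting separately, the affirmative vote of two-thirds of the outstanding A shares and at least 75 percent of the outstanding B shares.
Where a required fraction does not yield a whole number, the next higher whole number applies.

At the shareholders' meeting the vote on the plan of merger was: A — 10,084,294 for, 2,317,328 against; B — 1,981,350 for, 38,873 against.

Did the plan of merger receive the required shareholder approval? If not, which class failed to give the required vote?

A: 2/3 of 15124340 = 10082893.33, rounded up to 10082894; 10,082,894 required, 10,084,294 in favor — approved.
B: 3/4 of 2641800 = 1981350; 1,981,350 required, 1,981,350 in favor — approved.

Approved — every class gave the required vote.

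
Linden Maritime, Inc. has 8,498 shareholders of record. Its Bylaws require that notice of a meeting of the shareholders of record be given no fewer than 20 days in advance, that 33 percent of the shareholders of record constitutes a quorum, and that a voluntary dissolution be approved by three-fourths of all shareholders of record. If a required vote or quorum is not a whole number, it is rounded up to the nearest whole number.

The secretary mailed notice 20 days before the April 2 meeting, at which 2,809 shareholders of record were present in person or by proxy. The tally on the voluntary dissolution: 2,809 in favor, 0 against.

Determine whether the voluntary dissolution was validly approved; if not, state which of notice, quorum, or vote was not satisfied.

Invalid — vote requirement not satisfied.

Notice: 20 days given; 20 required. Satisfied.
Quorum: 33% of 8,498 = 2,804.34, rounded up to 2,805; 2,809 present. Satisfied.
Vote: requires three-fourths of all shareholders of record (8,498); 3/4 of 8498 = 6373.50, rounded up to 6374, so 6,374 needed; 2,809 in favor. Not satisfied.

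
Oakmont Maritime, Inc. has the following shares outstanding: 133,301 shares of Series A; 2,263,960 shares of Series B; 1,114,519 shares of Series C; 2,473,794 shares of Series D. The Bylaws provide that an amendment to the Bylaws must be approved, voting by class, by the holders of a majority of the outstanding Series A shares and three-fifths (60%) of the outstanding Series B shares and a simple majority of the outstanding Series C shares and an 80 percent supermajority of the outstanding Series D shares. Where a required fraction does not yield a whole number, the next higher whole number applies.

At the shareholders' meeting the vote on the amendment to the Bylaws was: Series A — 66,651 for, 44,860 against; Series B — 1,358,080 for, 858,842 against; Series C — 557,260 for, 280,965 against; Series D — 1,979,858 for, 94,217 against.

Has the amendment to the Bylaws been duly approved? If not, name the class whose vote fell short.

Series A: a majority of 133301 is 66651; 66,651 required, 66,651 in favor — approved.
Series B: 3/5 of 2263960 = 1358376; 1,358,376 required, 1,358,080 in favor — not approved.
Series C: a majority of 1114519 is 557260; 557,260 required, 557,260 in favor — approved.
Series D: 4/5 of 2473794 = 1979035.20, rounded up to 1979036; 1,979,036 required, 1,979,858 in favor — approved.

Not approved — the Series B shares did not give the required vote.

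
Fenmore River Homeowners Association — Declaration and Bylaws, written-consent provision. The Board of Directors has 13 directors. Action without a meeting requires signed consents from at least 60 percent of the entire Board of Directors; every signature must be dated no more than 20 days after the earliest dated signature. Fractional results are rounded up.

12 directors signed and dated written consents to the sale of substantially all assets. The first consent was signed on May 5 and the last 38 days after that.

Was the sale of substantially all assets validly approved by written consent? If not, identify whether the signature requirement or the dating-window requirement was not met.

Signatures required: at least 60 percent of 13 — 3/5 of 13 = 7.80, rounded up to 8, so 8 needed; 12 signed. Sufficient.
Dating window: the latest signature is 38 days after the earliest; the limit is 20 days. Outside the window.

Not effective — dating-window requirement not satisfied.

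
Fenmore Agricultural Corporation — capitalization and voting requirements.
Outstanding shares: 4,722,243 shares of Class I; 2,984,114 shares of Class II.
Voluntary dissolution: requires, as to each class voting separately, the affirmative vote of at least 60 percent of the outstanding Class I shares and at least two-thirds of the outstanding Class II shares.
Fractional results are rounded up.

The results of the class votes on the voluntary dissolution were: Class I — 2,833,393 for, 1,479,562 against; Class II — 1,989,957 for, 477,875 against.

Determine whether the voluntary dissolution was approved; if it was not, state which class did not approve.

Approved — every class gave the required vote.

Class I: 3/5 of 4722243 = 2833345.80, rounded up to 2833346; 2,833,346 required, 2,833,393 in favor — approved.
Class II: 2/3 of 2984114 = 1989409.33, rounded up to 1989410; 1,989,410 required, 1,989,957 in favor — approved.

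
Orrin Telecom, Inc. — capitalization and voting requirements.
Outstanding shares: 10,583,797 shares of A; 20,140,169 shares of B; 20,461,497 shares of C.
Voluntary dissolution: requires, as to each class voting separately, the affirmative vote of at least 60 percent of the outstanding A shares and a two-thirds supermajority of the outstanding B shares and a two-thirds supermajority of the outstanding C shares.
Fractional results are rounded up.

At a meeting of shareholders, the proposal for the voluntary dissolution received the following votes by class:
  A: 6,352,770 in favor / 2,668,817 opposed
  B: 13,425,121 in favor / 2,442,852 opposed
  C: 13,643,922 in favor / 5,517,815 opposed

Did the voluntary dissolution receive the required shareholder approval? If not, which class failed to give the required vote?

A: 3/5 of 10583797 = 6350278.20, rounded up to 6350279; 6,350,279 required, 6,352,770 in favor — approved.
B: 2/3 of 20140169 = 13426779.33, rounded up to 13426780; 13,426,780 required, 13,425,121 in favor — not approved.
C: 2/3 of 20461497 = 13640998; 13,640,998 required, 13,643,922 in favor — approved.

Not approved — the B shares did not give the required vote.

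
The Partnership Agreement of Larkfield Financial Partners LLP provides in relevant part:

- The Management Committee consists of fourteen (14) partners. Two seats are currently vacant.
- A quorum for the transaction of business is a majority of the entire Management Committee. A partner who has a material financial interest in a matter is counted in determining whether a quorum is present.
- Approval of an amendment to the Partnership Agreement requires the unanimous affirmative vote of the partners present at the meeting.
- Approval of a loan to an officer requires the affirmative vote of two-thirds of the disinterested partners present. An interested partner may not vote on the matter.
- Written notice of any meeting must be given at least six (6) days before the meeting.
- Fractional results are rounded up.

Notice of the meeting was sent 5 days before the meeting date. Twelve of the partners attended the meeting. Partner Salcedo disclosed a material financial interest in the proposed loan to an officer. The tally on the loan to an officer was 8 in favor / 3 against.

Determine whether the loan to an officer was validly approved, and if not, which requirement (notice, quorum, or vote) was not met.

Invalid — notice requirement not satisfied.

Notice: 5 days given; 6 required (5 < 6). Not satisfied.
Quorum: 12 present (interested partners count toward quorum); quorum is 8. Satisfied.
Vote: the loan to an officer requires two-thirds of the disinterested partners present (12 − 1 = 11). 2/3 of 11 = 7.33, rounded up to 8, so 8 affirmative votes are needed; 8 voted in favor. Satisfied.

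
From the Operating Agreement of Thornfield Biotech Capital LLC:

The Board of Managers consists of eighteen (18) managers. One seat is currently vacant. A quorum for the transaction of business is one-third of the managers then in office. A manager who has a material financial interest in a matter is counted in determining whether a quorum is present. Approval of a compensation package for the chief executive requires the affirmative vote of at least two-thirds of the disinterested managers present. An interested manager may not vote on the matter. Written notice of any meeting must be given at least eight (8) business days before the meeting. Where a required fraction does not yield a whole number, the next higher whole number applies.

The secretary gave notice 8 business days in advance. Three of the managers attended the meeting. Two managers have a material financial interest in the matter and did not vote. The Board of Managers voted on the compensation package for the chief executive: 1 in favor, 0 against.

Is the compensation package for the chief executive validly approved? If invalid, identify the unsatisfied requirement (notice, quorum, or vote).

Notice: 8 business days given; 8 required (8 ≥ 8). Satisfied.
Quorum: 3 present (interested managers count toward quorum); quorum is 6. Not satisfied.
Vote: the compensation package for the chief executive requires two-thirds of the disinterested managers present (3 − 2 = 1). 2/3 of 1 = 0.67, rounded up to 1, so 1 affirmative vote is needed; 1 voted in favor. Satisfied. (Moot — without a quorum no business can be validly transacted.)

Invalid — quorum requirement not satisfied.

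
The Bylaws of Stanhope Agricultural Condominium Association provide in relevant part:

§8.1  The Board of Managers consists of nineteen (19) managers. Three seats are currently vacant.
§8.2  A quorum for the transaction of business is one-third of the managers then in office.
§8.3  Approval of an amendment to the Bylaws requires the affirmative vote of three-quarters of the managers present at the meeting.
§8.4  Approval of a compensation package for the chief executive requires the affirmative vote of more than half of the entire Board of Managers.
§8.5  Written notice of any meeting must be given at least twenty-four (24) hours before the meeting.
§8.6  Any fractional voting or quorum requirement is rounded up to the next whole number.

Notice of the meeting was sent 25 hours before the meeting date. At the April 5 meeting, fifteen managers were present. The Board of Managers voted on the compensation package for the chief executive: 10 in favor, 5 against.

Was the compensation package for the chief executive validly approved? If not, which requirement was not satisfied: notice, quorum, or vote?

Notice: 25 hours given; 24 required (25 ≥ 24). Satisfied.
Quorum: 15 present; quorum is 6. Satisfied.
Vote: the compensation package for the chief executive requires a majority of the entire Board of Managers (19). A majority of 19 is 10, so 10 affirmative votes are needed; 10 voted in favor. Satisfied.

Valid — all requirements satisfied.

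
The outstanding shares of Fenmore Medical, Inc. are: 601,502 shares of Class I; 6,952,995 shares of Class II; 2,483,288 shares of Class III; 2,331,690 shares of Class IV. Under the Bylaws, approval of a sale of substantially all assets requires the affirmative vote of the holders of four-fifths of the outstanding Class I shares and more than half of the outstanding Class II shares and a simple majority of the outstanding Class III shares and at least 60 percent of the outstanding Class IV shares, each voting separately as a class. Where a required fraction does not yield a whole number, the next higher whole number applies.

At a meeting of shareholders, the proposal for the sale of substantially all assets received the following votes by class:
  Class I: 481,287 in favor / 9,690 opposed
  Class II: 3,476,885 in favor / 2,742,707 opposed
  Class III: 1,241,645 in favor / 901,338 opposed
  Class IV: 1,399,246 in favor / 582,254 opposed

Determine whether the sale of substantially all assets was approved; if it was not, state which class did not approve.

Class I: 4/5 of 601502 = 481201.60, rounded up to 481202; 481,202 required, 481,287 in favor — approved.
Class II: a majority of 6952995 is 3476498; 3,476,498 required, 3,476,885 in favor — approved.
Class III: a majority of 2483288 is 1241645; 1,241,645 required, 1,241,645 in favor — approved.
Class IV: 3/5 of 2331690 = 1399014; 1,399,014 required, 1,399,246 in favor — approved.

Approved — every class gave the required vote.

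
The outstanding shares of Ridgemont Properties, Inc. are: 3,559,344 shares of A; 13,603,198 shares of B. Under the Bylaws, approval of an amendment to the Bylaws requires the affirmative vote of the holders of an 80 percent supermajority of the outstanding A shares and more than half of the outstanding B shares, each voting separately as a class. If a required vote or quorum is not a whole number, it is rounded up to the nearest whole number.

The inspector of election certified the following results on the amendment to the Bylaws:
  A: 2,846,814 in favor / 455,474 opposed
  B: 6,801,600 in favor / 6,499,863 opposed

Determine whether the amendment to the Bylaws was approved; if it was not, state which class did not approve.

A: 4/5 of 3559344 = 2847475.20, rounded up to 2847476; 2,847,476 required, 2,846,814 in favor — not approved.
B: a majority of 13603198 is 6801600; 6,801,600 required, 6,801,600 in favor — approved.

Not approved — the A shares did not give the required vote.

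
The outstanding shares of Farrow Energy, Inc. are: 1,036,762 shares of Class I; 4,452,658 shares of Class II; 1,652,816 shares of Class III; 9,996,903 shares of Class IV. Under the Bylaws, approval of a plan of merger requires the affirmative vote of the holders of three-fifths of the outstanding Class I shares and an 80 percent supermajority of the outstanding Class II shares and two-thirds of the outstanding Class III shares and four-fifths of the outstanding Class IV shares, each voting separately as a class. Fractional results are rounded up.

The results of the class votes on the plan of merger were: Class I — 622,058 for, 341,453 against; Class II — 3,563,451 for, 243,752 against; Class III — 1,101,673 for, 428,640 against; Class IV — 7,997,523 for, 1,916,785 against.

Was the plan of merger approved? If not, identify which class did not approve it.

Not approved — the Class III shares did not give the required vote.

Class I: 3/5 of 1036762 = 622057.20, rounded up to 622058; 622,058 required, 622,058 in favor — approved.
Class II: 4/5 of 4452658 = 3562126.40, rounded up to 3562127; 3,562,127 required, 3,563,451 in favor — approved.
Class III: 2/3 of 1652816 = 1101877.33, rounded up to 1101878; 1,101,878 required, 1,101,673 in favor — not approved.
Class IV: 4/5 of 9996903 = 7997522.40, rounded up to 7997523; 7,997,523 required, 7,997,523 in favor — approved.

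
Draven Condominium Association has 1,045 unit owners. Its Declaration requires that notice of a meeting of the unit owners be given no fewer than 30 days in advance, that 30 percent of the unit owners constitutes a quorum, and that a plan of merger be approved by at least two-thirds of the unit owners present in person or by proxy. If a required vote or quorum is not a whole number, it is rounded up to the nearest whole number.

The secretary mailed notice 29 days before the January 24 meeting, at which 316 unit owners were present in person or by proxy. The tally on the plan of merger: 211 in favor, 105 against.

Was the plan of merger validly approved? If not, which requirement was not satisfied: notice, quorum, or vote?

Notice: 29 days given; 30 required. Not satisfied.
Quorum: 30% of 1,045 = 313.50, rounded up to 314; 316 present. Satisfied.
Vote: requires two-thirds of those present (316); 2/3 of 316 = 210.67, rounded up to 211, so 211 needed; 211 in favor. Satisfied.

Invalid — notice requirement not satisfied.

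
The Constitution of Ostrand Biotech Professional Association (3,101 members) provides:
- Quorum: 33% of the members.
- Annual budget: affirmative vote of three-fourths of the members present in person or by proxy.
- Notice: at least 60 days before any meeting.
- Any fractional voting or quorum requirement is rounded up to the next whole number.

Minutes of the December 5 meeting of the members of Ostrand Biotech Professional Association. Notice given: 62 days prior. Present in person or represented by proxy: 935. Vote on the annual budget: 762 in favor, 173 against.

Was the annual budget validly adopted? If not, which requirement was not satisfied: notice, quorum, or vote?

Invalid — quorum requirement not satisfied.

Notice: 62 days given; 60 required. Satisfied.
Quorum: 33% of 3,101 = 1,023.33, rounded up to 1,024; 935 present. Not satisfied.
Vote: requires three-fourths of those present (935); 3/4 of 935 = 701.25, rounded up to 702, so 702 needed; 762 in favor. Satisfied.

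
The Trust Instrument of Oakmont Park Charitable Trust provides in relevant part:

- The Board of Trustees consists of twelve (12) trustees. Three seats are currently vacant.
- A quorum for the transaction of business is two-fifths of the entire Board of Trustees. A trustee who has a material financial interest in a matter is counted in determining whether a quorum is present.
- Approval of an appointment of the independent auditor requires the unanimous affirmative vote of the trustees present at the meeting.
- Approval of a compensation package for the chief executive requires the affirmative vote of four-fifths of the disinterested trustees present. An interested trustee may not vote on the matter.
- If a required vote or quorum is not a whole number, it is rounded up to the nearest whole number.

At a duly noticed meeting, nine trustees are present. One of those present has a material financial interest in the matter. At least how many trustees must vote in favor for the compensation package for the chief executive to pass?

7

The compensation package for the chief executive requires four-fifths of the disinterested trustees present (9 − 1 = 8).
4/5 of 8 = 6.40, rounded up to 7.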